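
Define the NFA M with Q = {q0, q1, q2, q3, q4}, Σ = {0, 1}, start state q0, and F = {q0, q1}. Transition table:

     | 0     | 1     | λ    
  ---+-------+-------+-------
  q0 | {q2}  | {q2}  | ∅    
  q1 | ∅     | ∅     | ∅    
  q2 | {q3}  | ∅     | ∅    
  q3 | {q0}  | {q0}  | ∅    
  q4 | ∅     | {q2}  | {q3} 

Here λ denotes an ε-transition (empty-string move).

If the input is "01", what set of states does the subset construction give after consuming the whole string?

Start in {q0}.
Read '0': q0→{q2}; now {q2}.
Read '1': q2→∅; now ∅.

∅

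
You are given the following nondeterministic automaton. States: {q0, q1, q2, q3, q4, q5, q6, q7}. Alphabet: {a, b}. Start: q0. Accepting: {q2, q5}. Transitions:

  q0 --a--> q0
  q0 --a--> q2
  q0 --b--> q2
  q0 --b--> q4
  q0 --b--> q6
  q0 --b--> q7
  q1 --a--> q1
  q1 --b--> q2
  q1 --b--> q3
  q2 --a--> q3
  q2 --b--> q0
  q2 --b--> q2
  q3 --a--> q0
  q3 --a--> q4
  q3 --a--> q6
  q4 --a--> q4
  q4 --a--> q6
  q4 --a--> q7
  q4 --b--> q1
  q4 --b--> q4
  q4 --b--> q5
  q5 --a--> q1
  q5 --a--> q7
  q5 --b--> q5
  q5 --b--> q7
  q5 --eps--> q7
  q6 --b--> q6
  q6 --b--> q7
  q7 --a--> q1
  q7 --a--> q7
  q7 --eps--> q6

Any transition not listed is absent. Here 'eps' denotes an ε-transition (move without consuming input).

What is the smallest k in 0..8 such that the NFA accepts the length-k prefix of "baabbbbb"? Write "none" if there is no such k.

1

Start in {q0}.
Read 'b': {q0} → {q2, q4, q6, q7}.
None of the earlier sets intersect F, but {q2, q4, q6, q7} does.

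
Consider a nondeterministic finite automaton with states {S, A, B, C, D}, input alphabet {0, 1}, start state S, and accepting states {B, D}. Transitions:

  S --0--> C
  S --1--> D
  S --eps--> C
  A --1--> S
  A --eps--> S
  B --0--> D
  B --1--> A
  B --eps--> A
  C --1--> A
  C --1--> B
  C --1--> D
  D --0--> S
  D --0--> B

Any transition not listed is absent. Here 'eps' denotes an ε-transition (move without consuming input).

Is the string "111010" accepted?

Start: ε-closure({S}) = {S, C}.
Read '1': S→{D}, C→{A, B, D}; union {A, B, D}; ε-closure = {S, A, B, C, D}.
Read '1': S→{D}, A→{S}, B→{A}, C→{A, B, D}, D→∅; union {S, A, B, D}; ε-closure = {S, A, B, C, D}.
Read '1': S→{D}, A→{S}, B→{A}, C→{A, B, D}, D→∅; union {S, A, B, D}; ε-closure = {S, A, B, C, D}.
Read '0': S→{C}, A→∅, B→{D}, C→∅, D→{S, B}; union {S, B, C, D}; ε-closure = {S, A, B, C, D}.
Read '1': S→{D}, A→{S}, B→{A}, C→{A, B, D}, D→∅; union {S, A, B, D}; ε-closure = {S, A, B, C, D}.
Read '0': S→{C}, A→∅, B→{D}, C→∅, D→{S, B}; union {S, B, C, D}; ε-closure = {S, A, B, C, D}.
The final set {S, A, B, C, D} contains the accepting states B, D.

Yes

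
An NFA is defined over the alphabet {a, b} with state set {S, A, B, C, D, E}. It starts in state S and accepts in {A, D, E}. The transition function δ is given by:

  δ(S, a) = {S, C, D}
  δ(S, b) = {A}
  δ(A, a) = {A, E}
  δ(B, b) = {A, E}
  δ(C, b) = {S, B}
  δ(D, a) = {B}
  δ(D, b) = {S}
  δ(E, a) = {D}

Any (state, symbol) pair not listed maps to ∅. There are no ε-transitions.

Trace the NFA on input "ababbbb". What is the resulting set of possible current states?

∅

Start in {S}.
Read 'a': S→{S, C, D}; now {S, C, D}.
Read 'b': S→{A}, C→{S, B}, D→{S}; now {S, A, B}.
Read 'a': S→{S, C, D}, A→{A, E}, B→∅; now {S, A, C, D, E}.
Read 'b': S→{A}, A→∅, C→{S, B}, D→{S}, E→∅; now {S, A, B}.
Read 'b': S→{A}, A→∅, B→{A, E}; now {A, E}.
Read 'b': A→∅, E→∅; now ∅.
The set is empty and remains empty for the remaining 1 symbol.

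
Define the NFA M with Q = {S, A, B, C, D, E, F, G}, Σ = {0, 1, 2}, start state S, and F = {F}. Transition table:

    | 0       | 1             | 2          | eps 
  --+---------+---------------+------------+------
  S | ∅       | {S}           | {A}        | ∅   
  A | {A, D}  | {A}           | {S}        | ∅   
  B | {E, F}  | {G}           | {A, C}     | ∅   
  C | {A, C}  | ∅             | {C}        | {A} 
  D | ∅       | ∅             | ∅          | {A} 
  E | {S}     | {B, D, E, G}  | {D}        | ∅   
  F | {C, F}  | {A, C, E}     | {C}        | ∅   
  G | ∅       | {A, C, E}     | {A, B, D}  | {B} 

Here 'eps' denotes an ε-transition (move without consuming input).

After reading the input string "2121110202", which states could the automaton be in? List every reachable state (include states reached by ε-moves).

∅

Start in {S}.
Read '2': S→{A}; now {A}.
Read '1': A→{A}; now {A}.
Read '2': A→{S}; now {S}.
Read '1': S→{S}; now {S}.
Read '1': S→{S}; now {S}.
Read '1': S→{S}; now {S}.
Read '0': S→∅; now ∅.
The set is empty and remains empty for the remaining 3 symbols.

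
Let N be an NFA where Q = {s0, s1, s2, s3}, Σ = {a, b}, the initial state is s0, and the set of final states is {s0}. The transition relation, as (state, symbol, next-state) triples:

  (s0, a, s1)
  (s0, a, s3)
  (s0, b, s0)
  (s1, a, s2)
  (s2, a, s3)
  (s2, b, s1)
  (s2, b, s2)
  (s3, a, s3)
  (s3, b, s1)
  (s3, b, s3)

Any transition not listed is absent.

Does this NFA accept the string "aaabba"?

No

Start in {s0}.
Read 'a': s0→{s1, s3}; now {s1, s3}.
Read 'a': s1→{s2}, s3→{s3}; now {s2, s3}.
Read 'a': s2→{s3}, s3→{s3}; now {s3}.
Read 'b': s3→{s1, s3}; now {s1, s3}.
Read 'b': s1→∅, s3→{s1, s3}; now {s1, s3}.
Read 'a': s1→{s2}, s3→{s3}; now {s2, s3}.
The final set {s2, s3} contains no accepting state.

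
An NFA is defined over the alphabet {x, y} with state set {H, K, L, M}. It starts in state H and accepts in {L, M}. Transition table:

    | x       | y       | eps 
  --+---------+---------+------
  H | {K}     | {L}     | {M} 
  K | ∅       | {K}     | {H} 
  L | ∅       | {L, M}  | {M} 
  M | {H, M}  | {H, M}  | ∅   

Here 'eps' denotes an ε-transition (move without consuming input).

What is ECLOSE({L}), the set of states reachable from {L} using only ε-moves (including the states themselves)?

{L, M}

Begin with {L}.
ε-move L → M; add M.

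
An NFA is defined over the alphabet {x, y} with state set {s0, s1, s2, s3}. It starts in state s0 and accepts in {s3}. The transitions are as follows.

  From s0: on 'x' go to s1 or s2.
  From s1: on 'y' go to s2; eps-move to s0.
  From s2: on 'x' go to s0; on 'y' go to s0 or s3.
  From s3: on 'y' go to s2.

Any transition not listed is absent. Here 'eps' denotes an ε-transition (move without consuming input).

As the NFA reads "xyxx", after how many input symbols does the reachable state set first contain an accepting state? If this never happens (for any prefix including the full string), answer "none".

2

Start in {s0}.
Read 'x': s0→{s1, s2}; union {s1, s2}; ε-closure = {s0, s1, s2}.
Read 'y': s0→∅, s1→{s2}, s2→{s0, s3}; now {s0, s2, s3}.
None of the earlier sets intersect F, but {s0, s2, s3} does.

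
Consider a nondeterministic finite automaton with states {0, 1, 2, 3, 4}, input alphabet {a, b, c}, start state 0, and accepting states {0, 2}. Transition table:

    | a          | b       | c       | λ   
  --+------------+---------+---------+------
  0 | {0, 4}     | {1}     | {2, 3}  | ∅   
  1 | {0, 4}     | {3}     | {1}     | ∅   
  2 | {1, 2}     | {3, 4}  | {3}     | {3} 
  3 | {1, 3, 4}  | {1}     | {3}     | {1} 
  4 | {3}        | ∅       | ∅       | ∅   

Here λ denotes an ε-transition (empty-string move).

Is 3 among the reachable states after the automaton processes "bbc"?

Yes

Start in {0}.
Read 'b': {0} → {1}.
Read 'b': {1} → {1, 3}.
Read 'c': {1, 3} → {1, 3}.
State 3 is in {1, 3}.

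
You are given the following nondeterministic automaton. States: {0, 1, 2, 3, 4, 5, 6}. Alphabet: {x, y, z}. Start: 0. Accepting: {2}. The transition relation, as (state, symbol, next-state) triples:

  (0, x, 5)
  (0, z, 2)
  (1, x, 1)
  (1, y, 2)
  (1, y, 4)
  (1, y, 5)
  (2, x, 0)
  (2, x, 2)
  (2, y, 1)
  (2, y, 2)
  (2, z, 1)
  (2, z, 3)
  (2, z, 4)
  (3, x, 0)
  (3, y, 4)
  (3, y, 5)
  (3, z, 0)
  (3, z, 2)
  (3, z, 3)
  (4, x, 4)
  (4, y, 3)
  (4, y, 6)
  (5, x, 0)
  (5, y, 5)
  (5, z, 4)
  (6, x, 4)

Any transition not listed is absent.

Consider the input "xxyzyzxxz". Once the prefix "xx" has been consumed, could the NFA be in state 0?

Yes

Start in {0}.
Read 'x': 0→{5}; now {5}.
Read 'x': 5→{0}; now {0}.
State 0 is in {0}.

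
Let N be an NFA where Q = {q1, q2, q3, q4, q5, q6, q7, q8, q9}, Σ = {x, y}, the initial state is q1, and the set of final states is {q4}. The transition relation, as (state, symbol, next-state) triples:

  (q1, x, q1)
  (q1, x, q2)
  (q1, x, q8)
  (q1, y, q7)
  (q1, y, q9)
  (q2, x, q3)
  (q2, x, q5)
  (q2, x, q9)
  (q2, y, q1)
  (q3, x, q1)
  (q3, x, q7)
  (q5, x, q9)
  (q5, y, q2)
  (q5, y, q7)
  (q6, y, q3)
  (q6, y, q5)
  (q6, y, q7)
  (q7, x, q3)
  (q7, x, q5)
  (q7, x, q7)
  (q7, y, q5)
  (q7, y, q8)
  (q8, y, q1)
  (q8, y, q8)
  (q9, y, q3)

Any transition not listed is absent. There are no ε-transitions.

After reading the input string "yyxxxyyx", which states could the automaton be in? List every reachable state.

Start in {q1}.
Read 'y': q1→{q7, q9}; now {q7, q9}.
Read 'y': q7→{q5, q8}, q9→{q3}; now {q3, q5, q8}.
Read 'x': q3→{q1, q7}, q5→{q9}, q8→∅; now {q1, q7, q9}.
Read 'x': q1→{q1, q2, q8}, q7→{q3, q5, q7}, q9→∅; now {q1, q2, q3, q5, q7, q8}.
Read 'x': q1→{q1, q2, q8}, q2→{q3, q5, q9}, q3→{q1, q7}, q5→{q9}, q7→{q3, q5, q7}, q8→∅; now {q1, q2, q3, q5, q7, q8, q9}.
Read 'y': q1→{q7, q9}, q2→{q1}, q3→∅, q5→{q2, q7}, q7→{q5, q8}, q8→{q1, q8}, q9→{q3}; now {q1, q2, q3, q5, q7, q8, q9}.
Read 'y': q1→{q7, q9}, q2→{q1}, q3→∅, q5→{q2, q7}, q7→{q5, q8}, q8→{q1, q8}, q9→{q3}; now {q1, q2, q3, q5, q7, q8, q9}.
Read 'x': q1→{q1, q2, q8}, q2→{q3, q5, q9}, q3→{q1, q7}, q5→{q9}, q7→{q3, q5, q7}, q8→∅, q9→∅; now {q1, q2, q3, q5, q7, q8, q9}.

{q1, q2, q3, q5, q7, q8, q9}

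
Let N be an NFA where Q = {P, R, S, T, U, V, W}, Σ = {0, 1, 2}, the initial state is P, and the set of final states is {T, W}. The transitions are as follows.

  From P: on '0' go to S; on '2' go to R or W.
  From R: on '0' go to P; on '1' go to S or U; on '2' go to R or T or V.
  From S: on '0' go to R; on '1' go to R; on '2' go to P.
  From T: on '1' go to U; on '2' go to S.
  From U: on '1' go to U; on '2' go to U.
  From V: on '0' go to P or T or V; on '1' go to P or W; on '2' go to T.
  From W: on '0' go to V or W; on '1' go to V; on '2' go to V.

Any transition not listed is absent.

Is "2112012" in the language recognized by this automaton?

Start in {P}.
Read '2': {P} → {R, W}.
Read '1': {R, W} → {S, U, V}.
Read '1': {S, U, V} → {P, R, U, W}.
Read '2': {P, R, U, W} → {R, T, U, V, W}.
Read '0': {R, T, U, V, W} → {P, T, V, W}.
Read '1': {P, T, V, W} → {P, U, V, W}.
Read '2': {P, U, V, W} → {R, T, U, V, W}.
The final set {R, T, U, V, W} contains the accepting states T, W.

Yes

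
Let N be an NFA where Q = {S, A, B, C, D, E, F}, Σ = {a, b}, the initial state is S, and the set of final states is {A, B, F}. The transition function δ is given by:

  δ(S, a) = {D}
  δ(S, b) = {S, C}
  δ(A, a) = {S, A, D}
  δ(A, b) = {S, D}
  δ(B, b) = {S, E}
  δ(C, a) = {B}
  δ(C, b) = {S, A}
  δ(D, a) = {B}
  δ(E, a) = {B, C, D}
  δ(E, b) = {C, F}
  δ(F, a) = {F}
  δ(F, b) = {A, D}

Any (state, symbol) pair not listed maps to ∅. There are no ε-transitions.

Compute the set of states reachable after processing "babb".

{S, C, F}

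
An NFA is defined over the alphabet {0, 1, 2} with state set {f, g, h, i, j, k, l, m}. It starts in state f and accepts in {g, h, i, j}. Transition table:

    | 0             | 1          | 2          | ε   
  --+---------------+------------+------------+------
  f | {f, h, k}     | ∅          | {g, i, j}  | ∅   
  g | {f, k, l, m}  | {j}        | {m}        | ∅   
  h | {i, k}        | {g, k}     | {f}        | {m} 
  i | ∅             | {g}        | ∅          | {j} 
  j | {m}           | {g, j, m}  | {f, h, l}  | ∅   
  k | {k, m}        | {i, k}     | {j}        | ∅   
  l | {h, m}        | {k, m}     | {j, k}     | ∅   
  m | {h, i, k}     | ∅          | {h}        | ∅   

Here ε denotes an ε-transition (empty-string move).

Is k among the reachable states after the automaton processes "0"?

Yes

Start in {f}.
Read '0': f→{f, h, k}; union {f, h, k}; ε-closure = {f, h, k, m}.
State k is in {f, h, k, m}.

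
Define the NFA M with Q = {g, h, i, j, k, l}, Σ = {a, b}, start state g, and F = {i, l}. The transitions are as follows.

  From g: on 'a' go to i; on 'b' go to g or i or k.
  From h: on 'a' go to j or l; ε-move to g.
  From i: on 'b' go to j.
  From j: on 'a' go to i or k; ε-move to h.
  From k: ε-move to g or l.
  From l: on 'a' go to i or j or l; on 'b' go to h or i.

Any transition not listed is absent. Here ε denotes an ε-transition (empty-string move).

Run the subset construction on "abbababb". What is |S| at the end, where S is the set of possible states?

6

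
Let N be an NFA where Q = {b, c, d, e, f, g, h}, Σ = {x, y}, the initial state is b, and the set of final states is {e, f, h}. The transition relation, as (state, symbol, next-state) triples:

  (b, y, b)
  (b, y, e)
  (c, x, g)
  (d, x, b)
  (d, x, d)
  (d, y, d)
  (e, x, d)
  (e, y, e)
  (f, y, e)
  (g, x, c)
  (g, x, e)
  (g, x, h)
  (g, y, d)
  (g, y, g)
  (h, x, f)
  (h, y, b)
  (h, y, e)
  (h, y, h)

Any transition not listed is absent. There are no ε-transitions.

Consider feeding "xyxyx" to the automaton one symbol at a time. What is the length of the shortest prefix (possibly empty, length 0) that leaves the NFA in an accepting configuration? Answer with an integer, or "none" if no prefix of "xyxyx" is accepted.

none

Start in {b}.
Read 'x': b→∅; now ∅.
The set is empty and remains empty for the remaining 4 symbols.
No reachable set along the way intersects F.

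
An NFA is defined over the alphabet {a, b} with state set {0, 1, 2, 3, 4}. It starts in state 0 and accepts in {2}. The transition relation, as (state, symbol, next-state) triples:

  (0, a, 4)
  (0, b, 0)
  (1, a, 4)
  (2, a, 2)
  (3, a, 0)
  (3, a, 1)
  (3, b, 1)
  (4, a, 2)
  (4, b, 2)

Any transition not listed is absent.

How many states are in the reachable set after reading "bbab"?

Start in {0}.
Read 'b': 0→{0}; now {0}.
Read 'b': 0→{0}; now {0}.
Read 'a': 0→{4}; now {4}.
Read 'b': 4→{2}; now {2}.
That set has 1 state.

1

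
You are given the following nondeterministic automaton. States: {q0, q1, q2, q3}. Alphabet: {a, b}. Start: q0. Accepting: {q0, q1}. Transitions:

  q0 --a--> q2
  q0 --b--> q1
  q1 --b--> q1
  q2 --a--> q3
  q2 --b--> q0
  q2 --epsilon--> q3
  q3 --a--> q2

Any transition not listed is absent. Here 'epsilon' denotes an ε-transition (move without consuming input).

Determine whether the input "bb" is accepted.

Yes

Start in {q0}.
Read 'b': q0→{q1}; now {q1}.
Read 'b': q1→{q1}; now {q1}.
The final set {q1} contains the accepting state q1.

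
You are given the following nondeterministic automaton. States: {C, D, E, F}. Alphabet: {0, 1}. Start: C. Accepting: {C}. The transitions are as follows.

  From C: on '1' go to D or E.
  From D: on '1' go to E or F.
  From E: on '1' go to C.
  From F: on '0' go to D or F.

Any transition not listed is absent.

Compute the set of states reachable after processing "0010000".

Start in {C}.
Read '0': C→∅; now ∅.
The set is empty and remains empty for the remaining 6 symbols.

∅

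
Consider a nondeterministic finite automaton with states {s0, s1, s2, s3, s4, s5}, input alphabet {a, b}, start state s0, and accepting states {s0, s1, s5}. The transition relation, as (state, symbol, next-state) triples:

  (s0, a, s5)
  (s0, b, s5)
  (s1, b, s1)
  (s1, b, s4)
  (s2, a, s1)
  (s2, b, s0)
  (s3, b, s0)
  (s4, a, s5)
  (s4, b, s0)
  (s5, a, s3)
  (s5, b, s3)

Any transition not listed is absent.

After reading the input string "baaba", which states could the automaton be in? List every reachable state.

∅

Start in {s0}.
Read 'b': {s0} → {s5}.
Read 'a': {s5} → {s3}.
Read 'a': {s3} → ∅.
The set is empty and remains empty for the remaining 2 symbols.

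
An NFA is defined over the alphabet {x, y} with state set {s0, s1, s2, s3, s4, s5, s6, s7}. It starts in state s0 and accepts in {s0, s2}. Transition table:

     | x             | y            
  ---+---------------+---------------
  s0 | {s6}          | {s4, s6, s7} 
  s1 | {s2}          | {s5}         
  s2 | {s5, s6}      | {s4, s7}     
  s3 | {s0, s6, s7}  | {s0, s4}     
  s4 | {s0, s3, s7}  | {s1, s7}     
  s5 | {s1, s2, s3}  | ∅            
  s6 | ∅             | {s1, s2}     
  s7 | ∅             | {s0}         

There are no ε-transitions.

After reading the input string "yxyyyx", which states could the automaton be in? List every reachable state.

{s0, s1, s2, s3, s5, s6, s7}

Start in {s0}.
Read 'y': s0→{s4, s6, s7}; now {s4, s6, s7}.
Read 'x': s4→{s0, s3, s7}, s6→∅, s7→∅; now {s0, s3, s7}.
Read 'y': s0→{s4, s6, s7}, s3→{s0, s4}, s7→{s0}; now {s0, s4, s6, s7}.
Read 'y': s0→{s4, s6, s7}, s4→{s1, s7}, s6→{s1, s2}, s7→{s0}; now {s0, s1, s2, s4, s6, s7}.
Read 'y': s0→{s4, s6, s7}, s1→{s5}, s2→{s4, s7}, s4→{s1, s7}, s6→{s1, s2}, s7→{s0}; now {s0, s1, s2, s4, s5, s6, s7}.
Read 'x': s0→{s6}, s1→{s2}, s2→{s5, s6}, s4→{s0, s3, s7}, s5→{s1, s2, s3}, s6→∅, s7→∅; now {s0, s1, s2, s3, s5, s6, s7}.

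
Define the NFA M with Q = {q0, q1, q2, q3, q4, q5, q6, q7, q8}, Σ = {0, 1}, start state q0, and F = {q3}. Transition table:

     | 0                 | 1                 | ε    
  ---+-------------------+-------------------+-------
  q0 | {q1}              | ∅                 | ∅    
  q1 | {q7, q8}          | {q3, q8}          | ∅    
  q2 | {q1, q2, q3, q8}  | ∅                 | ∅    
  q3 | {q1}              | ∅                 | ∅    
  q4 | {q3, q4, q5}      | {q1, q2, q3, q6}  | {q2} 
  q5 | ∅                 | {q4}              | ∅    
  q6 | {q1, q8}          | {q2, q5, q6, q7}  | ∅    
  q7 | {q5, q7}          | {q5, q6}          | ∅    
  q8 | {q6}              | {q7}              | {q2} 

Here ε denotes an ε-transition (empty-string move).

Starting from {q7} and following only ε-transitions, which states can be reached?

{q7}

Begin with {q7}.
No ε-moves leave this set, so the closure equals the set itself.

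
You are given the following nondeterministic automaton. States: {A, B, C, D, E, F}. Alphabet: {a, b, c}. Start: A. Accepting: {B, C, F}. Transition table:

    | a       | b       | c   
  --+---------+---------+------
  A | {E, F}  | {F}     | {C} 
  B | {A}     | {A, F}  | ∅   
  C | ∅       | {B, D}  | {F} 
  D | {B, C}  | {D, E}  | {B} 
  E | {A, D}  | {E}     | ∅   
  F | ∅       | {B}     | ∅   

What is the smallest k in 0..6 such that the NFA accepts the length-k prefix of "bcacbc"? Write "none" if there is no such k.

1

Start in {A}.
Read 'b': {A} → {F}.
None of the earlier sets intersect F, but {F} does.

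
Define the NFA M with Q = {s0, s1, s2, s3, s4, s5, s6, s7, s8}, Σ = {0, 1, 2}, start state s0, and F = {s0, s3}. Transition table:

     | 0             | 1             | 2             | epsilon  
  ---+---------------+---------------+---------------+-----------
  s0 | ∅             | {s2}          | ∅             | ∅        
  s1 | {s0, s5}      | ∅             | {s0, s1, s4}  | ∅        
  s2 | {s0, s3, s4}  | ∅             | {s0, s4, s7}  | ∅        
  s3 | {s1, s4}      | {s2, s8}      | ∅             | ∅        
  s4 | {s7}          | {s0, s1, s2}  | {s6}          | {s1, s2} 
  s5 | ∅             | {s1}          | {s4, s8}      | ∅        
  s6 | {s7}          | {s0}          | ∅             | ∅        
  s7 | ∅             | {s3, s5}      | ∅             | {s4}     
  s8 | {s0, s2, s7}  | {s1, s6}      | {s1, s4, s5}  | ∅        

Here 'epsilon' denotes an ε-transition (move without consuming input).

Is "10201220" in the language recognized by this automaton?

Yes

Start in {s0}.
Read '1': s0→{s2}; now {s2}.
Read '0': s2→{s0, s3, s4}; union {s0, s3, s4}; ε-closure = {s0, s1, s2, s3, s4}.
Read '2': s0→∅, s1→{s0, s1, s4}, s2→{s0, s4, s7}, s3→∅, s4→{s6}; union {s0, s1, s4, s6, s7}; ε-closure = {s0, s1, s2, s4, s6, s7}.
Read '0': s0→∅, s1→{s0, s5}, s2→{s0, s3, s4}, s4→{s7}, s6→{s7}, s7→∅; union {s0, s3, s4, s5, s7}; ε-closure = {s0, s1, s2, s3, s4, s5, s7}.
Read '1': s0→{s2}, s1→∅, s2→∅, s3→{s2, s8}, s4→{s0, s1, s2}, s5→{s1}, s7→{s3, s5}; now {s0, s1, s2, s3, s5, s8}.
Read '2': s0→∅, s1→{s0, s1, s4}, s2→{s0, s4, s7}, s3→∅, s5→{s4, s8}, s8→{s1, s4, s5}; union {s0, s1, s4, s5, s7, s8}; ε-closure = {s0, s1, s2, s4, s5, s7, s8}.
Read '2': s0→∅, s1→{s0, s1, s4}, s2→{s0, s4, s7}, s4→{s6}, s5→{s4, s8}, s7→∅, s8→{s1, s4, s5}; union {s0, s1, s4, s5, s6, s7, s8}; ε-closure = {s0, s1, s2, s4, s5, s6, s7, s8}.
Read '0': s0→∅, s1→{s0, s5}, s2→{s0, s3, s4}, s4→{s7}, s5→∅, s6→{s7}, s7→∅, s8→{s0, s2, s7}; union {s0, s2, s3, s4, s5, s7}; ε-closure = {s0, s1, s2, s3, s4, s5, s7}.
The final set {s0, s1, s2, s3, s4, s5, s7} contains the accepting states s0, s3.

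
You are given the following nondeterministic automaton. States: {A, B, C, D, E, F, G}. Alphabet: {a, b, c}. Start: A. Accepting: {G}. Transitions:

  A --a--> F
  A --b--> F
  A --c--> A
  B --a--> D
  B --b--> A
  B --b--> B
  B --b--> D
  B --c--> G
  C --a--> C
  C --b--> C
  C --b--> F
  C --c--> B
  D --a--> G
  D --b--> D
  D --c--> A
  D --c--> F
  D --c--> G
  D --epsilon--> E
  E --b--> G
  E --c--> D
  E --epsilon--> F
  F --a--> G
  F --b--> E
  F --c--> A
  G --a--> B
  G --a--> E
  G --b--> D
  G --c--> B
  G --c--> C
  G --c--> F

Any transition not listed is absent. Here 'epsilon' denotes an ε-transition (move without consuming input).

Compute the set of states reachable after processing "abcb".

{D, E, F, G}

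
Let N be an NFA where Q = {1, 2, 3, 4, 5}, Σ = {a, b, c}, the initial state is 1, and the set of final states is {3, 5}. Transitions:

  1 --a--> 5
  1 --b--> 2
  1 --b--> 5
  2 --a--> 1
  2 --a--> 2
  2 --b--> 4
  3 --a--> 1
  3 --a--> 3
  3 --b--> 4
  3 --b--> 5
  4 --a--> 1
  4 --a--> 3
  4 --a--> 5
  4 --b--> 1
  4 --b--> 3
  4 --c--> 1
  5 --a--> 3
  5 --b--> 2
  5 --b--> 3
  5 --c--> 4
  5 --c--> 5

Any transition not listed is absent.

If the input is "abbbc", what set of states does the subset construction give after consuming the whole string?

Start in {1}.
Read 'a': {1} → {5}.
Read 'b': {5} → {2, 3}.
Read 'b': {2, 3} → {4, 5}.
Read 'b': {4, 5} → {1, 2, 3}.
Read 'c': {1, 2, 3} → ∅.

∅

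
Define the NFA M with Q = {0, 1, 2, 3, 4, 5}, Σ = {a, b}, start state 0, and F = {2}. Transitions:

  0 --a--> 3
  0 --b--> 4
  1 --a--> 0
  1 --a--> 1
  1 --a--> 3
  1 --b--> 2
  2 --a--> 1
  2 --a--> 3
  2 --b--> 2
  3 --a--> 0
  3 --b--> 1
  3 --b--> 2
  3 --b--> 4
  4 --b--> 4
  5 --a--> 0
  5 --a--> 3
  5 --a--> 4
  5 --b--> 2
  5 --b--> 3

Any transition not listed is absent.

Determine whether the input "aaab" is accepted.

Start in {0}.
Read 'a': 0→{3}; now {3}.
Read 'a': 3→{0}; now {0}.
Read 'a': 0→{3}; now {3}.
Read 'b': 3→{1, 2, 4}; now {1, 2, 4}.
The final set {1, 2, 4} contains the accepting state 2.

Yes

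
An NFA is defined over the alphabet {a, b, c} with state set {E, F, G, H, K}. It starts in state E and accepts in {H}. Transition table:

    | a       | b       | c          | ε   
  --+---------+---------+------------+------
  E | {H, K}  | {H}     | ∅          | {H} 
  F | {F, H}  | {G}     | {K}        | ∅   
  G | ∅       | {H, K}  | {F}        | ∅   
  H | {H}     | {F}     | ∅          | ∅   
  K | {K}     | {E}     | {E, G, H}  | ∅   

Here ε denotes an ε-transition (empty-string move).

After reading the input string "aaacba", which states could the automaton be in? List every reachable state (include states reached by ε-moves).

Start: ε-closure({E}) = {E, H}.
Read 'a': E→{H, K}, H→{H}; now {H, K}.
Read 'a': H→{H}, K→{K}; now {H, K}.
Read 'a': H→{H}, K→{K}; now {H, K}.
Read 'c': H→∅, K→{E, G, H}; now {E, G, H}.
Read 'b': E→{H}, G→{H, K}, H→{F}; now {F, H, K}.
Read 'a': F→{F, H}, H→{H}, K→{K}; now {F, H, K}.

{F, H, K}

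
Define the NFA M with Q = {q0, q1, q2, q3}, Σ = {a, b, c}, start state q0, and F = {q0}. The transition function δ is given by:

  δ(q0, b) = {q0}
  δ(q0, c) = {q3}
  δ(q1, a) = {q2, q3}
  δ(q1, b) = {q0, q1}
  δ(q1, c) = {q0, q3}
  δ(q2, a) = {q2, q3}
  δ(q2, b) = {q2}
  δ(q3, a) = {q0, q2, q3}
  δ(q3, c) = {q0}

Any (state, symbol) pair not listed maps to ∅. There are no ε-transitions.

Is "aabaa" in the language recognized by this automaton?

Start in {q0}.
Read 'a': q0→∅; now ∅.
The set is empty and remains empty for the remaining 4 symbols.
The final set ∅ contains no accepting state.

No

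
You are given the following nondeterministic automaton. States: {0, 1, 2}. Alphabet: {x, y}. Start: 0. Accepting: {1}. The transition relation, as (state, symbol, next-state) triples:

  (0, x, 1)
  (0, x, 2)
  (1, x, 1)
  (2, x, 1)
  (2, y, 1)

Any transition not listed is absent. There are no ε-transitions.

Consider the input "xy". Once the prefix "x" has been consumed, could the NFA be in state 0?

No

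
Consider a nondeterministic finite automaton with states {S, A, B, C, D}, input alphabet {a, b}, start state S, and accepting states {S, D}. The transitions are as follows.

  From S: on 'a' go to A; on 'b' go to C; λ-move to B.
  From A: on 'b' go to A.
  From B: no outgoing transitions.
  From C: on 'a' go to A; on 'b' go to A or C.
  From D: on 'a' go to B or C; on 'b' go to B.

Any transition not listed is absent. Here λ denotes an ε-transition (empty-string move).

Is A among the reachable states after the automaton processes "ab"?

Start: ε-closure({S}) = {S, B}.
Read 'a': S→{A}, B→∅; now {A}.
Read 'b': A→{A}; now {A}.
State A is in {A}.

Yes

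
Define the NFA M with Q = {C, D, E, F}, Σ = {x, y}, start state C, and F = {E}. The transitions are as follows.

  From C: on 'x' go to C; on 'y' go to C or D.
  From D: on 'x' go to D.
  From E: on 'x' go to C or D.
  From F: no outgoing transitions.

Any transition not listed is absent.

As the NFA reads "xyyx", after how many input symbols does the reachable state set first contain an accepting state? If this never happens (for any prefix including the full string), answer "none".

Start in {C}.
Read 'x': {C} → {C}.
Read 'y': {C} → {C, D}.
Read 'y': {C, D} → {C, D}.
Read 'x': {C, D} → {C, D}.
No reachable set along the way intersects F.

none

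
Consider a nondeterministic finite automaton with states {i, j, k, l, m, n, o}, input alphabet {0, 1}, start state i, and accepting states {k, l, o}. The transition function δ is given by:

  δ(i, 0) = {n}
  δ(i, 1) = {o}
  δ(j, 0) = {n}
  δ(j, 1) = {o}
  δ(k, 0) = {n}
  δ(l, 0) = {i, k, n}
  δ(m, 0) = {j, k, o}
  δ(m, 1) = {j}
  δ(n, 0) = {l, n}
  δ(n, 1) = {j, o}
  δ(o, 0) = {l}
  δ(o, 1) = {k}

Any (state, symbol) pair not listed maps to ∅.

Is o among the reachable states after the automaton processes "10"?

No

Start in {i}.
Read '1': {i} → {o}.
Read '0': {o} → {l}.
State o is not in {l}.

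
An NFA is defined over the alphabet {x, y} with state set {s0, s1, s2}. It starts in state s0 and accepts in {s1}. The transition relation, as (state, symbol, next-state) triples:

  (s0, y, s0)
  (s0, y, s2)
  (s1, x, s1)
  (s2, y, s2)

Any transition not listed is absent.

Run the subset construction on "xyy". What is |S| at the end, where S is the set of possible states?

Start in {s0}.
Read 'x': s0→∅; now ∅.
The set is empty and remains empty for the remaining 2 symbols.
That set has 0 states.

0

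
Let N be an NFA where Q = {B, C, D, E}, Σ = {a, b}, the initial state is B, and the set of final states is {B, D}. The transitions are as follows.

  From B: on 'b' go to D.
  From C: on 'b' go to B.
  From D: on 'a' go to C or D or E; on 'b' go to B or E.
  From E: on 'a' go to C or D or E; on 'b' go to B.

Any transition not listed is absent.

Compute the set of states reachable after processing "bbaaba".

Start in {B}.
Read 'b': {B} → {D}.
Read 'b': {D} → {B, E}.
Read 'a': {B, E} → {C, D, E}.
Read 'a': {C, D, E} → {C, D, E}.
Read 'b': {C, D, E} → {B, E}.
Read 'a': {B, E} → {C, D, E}.

{C, D, E}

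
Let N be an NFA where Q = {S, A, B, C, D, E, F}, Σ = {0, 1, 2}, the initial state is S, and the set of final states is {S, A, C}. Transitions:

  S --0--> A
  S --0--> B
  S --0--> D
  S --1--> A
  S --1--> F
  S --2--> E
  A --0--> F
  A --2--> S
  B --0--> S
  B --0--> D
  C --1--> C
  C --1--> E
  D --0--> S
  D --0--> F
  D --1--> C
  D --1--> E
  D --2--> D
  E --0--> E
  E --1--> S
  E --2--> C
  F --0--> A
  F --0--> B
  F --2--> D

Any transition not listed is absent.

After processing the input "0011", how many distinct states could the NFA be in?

Start in {S}.
Read '0': {S} → {A, B, D}.
Read '0': {A, B, D} → {S, D, F}.
Read '1': {S, D, F} → {A, C, E, F}.
Read '1': {A, C, E, F} → {S, C, E}.
That set has 3 states.

3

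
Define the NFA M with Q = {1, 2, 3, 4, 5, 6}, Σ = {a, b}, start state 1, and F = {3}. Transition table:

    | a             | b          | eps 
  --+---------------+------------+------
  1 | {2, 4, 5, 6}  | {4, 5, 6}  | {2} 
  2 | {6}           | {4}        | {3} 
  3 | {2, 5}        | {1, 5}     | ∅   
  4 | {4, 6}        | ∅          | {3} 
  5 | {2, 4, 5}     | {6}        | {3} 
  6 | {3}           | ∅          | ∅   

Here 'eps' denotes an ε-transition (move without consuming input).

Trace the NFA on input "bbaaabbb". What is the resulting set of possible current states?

{1, 2, 3, 4, 5, 6}

Start: ε-closure({1}) = {1, 2, 3}.
Read 'b': {1, 2, 3} → {1, 2, 3, 4, 5, 6}.
Read 'b': {1, 2, 3, 4, 5, 6} → {1, 2, 3, 4, 5, 6}.
Read 'a': {1, 2, 3, 4, 5, 6} → {2, 3, 4, 5, 6}.
Read 'a': {2, 3, 4, 5, 6} → {2, 3, 4, 5, 6}.
Read 'a': {2, 3, 4, 5, 6} → {2, 3, 4, 5, 6}.
Read 'b': {2, 3, 4, 5, 6} → {1, 2, 3, 4, 5, 6}.
Read 'b': {1, 2, 3, 4, 5, 6} → {1, 2, 3, 4, 5, 6}.
Read 'b': {1, 2, 3, 4, 5, 6} → {1, 2, 3, 4, 5, 6}.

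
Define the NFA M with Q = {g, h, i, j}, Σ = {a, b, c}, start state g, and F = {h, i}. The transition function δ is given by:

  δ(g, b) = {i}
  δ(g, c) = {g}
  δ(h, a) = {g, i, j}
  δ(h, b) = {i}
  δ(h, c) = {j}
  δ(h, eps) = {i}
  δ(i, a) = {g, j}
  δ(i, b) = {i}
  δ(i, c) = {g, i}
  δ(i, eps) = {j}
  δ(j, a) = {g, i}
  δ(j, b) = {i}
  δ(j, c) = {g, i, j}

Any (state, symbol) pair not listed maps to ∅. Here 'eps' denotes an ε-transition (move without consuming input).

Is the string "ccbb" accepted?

Start in {g}.
Read 'c': {g} → {g}.
Read 'c': {g} → {g}.
Read 'b': {g} → {i, j}.
Read 'b': {i, j} → {i, j}.
The final set {i, j} contains the accepting state i.

Yes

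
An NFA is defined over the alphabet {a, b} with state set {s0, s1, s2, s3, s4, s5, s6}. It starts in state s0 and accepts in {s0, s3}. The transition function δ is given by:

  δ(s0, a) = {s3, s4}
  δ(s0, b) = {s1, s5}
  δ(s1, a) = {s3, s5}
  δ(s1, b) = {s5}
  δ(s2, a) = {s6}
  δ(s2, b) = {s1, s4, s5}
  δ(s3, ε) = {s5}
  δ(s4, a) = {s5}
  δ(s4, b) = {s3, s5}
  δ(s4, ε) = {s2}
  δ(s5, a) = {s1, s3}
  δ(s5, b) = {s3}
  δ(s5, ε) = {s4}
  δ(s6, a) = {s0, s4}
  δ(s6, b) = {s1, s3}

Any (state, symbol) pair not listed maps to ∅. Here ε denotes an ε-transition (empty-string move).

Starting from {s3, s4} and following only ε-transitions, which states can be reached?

{s2, s3, s4, s5}

Begin with {s3, s4}.
ε-move s4 → s2; add s2.
ε-move s3 → s5; add s5.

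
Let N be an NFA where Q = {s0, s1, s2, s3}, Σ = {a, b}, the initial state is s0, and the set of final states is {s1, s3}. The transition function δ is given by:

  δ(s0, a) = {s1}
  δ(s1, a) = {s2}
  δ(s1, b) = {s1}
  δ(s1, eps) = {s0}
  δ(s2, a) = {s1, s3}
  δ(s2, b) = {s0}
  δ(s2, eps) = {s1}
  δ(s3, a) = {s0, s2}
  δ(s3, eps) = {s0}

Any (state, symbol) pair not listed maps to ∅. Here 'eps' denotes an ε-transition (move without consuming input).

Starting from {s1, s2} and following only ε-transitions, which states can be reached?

{s0, s1, s2}

Begin with {s1, s2}.
ε-move s1 → s0; add s0.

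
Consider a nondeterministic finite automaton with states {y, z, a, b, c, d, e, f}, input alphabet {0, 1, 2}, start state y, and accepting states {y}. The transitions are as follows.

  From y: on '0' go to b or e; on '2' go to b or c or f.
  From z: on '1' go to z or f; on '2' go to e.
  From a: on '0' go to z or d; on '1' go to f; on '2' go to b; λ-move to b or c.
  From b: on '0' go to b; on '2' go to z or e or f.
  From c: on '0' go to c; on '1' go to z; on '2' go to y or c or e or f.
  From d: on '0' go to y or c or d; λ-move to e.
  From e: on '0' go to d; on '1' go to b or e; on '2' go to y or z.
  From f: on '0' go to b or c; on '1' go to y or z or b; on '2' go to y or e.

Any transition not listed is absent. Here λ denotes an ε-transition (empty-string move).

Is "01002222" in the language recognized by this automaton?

Yes

Start in {y}.
Read '0': {y} → {b, e}.
Read '1': {b, e} → {b, e}.
Read '0': {b, e} → {b, d, e}.
Read '0': {b, d, e} → {y, b, c, d, e}.
Read '2': {y, b, c, d, e} → {y, z, b, c, e, f}.
Read '2': {y, z, b, c, e, f} → {y, z, b, c, e, f}.
Read '2': {y, z, b, c, e, f} → {y, z, b, c, e, f}.
Read '2': {y, z, b, c, e, f} → {y, z, b, c, e, f}.
The final set {y, z, b, c, e, f} contains the accepting state y.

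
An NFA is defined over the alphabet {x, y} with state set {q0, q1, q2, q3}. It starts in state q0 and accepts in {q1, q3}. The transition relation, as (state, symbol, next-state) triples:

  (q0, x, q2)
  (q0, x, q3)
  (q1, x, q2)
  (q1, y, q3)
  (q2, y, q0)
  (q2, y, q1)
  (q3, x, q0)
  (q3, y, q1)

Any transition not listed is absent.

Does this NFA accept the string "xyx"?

Start in {q0}.
Read 'x': {q0} → {q2, q3}.
Read 'y': {q2, q3} → {q0, q1}.
Read 'x': {q0, q1} → {q2, q3}.
The final set {q2, q3} contains the accepting state q3.

Yes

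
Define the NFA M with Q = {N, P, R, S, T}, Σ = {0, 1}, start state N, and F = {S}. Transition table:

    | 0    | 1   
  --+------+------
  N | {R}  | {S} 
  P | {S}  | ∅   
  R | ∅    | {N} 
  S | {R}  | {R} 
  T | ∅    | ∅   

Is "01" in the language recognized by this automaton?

Start in {N}.
Read '0': {N} → {R}.
Read '1': {R} → {N}.
The final set {N} contains no accepting state.

No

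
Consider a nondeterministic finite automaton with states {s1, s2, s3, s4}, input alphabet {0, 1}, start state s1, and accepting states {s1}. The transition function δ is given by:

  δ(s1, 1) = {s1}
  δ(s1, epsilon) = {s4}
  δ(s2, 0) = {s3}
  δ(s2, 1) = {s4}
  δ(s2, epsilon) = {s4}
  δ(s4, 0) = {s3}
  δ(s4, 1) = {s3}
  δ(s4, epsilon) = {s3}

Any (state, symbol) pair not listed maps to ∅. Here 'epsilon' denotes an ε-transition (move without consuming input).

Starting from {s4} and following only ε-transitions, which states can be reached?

Begin with {s4}.
ε-move s4 → s3; add s3.

{s3, s4}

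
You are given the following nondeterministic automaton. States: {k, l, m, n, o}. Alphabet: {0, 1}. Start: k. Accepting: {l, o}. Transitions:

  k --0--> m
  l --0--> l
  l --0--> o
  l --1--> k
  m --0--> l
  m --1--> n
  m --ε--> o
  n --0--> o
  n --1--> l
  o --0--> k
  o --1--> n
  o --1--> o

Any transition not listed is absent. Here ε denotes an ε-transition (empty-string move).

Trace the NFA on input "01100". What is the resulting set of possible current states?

{k, l, m, o}

Start in {k}.
Read '0': k→{m}; union {m}; ε-closure = {m, o}.
Read '1': m→{n}, o→{n, o}; now {n, o}.
Read '1': n→{l}, o→{n, o}; now {l, n, o}.
Read '0': l→{l, o}, n→{o}, o→{k}; now {k, l, o}.
Read '0': k→{m}, l→{l, o}, o→{k}; now {k, l, m, o}.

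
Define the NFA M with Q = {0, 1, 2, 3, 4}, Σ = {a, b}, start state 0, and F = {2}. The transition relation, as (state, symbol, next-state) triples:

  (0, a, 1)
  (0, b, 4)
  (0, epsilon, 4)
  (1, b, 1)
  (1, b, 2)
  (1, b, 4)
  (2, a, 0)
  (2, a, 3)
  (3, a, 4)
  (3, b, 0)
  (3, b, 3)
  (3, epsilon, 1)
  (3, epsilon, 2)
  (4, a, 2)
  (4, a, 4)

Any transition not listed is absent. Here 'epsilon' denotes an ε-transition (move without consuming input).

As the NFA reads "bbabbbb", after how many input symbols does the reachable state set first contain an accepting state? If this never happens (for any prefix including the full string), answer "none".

Start: ε-closure({0}) = {0, 4}.
Read 'b': 0→{4}, 4→∅; now {4}.
Read 'b': 4→∅; now ∅.
The set is empty and remains empty for the remaining 5 symbols.
No reachable set along the way intersects F.

none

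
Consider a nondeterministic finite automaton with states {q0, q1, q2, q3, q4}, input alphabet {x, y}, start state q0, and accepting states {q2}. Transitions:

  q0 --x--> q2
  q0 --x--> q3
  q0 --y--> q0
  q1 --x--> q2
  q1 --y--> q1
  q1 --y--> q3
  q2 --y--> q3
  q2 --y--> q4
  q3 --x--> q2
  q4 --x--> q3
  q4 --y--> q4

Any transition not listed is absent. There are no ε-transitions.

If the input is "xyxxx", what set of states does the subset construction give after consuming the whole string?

Start in {q0}.
Read 'x': q0→{q2, q3}; now {q2, q3}.
Read 'y': q2→{q3, q4}, q3→∅; now {q3, q4}.
Read 'x': q3→{q2}, q4→{q3}; now {q2, q3}.
Read 'x': q2→∅, q3→{q2}; now {q2}.
Read 'x': q2→∅; now ∅.

∅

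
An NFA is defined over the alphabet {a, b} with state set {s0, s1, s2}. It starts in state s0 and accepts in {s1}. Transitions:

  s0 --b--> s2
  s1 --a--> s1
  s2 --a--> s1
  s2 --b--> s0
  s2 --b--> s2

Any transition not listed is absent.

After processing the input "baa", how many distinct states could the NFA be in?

1

Start in {s0}.
Read 'b': s0→{s2}; now {s2}.
Read 'a': s2→{s1}; now {s1}.
Read 'a': s1→{s1}; now {s1}.
That set has 1 state.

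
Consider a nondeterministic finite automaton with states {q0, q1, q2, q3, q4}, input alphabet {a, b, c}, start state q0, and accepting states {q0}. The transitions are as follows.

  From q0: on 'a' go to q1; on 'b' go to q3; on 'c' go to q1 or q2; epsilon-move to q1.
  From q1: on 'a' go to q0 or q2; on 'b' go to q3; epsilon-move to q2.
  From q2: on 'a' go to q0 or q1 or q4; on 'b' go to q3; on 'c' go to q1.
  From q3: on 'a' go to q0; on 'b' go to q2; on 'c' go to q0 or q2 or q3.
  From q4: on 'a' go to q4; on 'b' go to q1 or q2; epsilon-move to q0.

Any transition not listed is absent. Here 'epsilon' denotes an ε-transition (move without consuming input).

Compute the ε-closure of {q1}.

{q1, q2}

Begin with {q1}.
ε-move q1 → q2; add q2.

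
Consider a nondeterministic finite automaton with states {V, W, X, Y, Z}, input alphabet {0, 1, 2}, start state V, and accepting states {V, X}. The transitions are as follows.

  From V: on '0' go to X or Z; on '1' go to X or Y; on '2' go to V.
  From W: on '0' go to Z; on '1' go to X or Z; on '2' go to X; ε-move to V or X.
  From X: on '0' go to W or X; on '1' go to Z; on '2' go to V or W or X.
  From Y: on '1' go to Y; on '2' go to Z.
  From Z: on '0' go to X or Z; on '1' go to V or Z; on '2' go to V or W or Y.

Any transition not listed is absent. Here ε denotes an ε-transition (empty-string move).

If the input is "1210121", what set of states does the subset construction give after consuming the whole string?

{V, X, Y, Z}

Start in {V}.
Read '1': {V} → {X, Y}.
Read '2': {X, Y} → {V, W, X, Z}.
Read '1': {V, W, X, Z} → {V, X, Y, Z}.
Read '0': {V, X, Y, Z} → {V, W, X, Z}.
Read '1': {V, W, X, Z} → {V, X, Y, Z}.
Read '2': {V, X, Y, Z} → {V, W, X, Y, Z}.
Read '1': {V, W, X, Y, Z} → {V, X, Y, Z}.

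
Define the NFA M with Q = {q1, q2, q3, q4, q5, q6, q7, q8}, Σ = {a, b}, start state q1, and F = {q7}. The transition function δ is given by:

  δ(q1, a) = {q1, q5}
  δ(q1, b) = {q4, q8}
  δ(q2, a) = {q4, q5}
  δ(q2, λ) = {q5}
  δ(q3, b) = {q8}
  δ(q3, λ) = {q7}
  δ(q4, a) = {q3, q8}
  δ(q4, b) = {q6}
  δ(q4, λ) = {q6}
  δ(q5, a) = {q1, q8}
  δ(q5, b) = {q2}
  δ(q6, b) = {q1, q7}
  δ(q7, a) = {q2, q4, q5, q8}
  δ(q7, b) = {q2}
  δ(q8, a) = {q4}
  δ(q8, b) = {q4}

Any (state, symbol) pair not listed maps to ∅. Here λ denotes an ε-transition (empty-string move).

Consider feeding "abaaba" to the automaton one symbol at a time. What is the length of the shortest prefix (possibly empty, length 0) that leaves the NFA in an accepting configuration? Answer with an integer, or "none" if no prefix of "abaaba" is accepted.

3

Start in {q1}.
Read 'a': q1→{q1, q5}; now {q1, q5}.
Read 'b': q1→{q4, q8}, q5→{q2}; union {q2, q4, q8}; ε-closure = {q2, q4, q5, q6, q8}.
Read 'a': q2→{q4, q5}, q4→{q3, q8}, q5→{q1, q8}, q6→∅, q8→{q4}; union {q1, q3, q4, q5, q8}; ε-closure = {q1, q3, q4, q5, q6, q7, q8}.
None of the earlier sets intersect F, but {q1, q3, q4, q5, q6, q7, q8} does.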